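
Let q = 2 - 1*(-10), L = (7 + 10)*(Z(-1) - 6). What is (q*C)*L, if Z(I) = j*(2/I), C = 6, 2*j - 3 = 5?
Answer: -17136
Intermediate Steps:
j = 4 (j = 3/2 + (1/2)*5 = 3/2 + 5/2 = 4)
Z(I) = 8/I (Z(I) = 4*(2/I) = 8/I)
L = -238 (L = (7 + 10)*(8/(-1) - 6) = 17*(8*(-1) - 6) = 17*(-8 - 6) = 17*(-14) = -238)
q = 12 (q = 2 + 10 = 12)
(q*C)*L = (12*6)*(-238) = 72*(-238) = -17136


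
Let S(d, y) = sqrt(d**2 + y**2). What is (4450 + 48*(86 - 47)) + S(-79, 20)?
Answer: 6322 + sqrt(6641) ≈ 6403.5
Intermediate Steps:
(4450 + 48*(86 - 47)) + S(-79, 20) = (4450 + 48*(86 - 47)) + sqrt((-79)**2 + 20**2) = (4450 + 48*39) + sqrt(6241 + 400) = (4450 + 1872) + sqrt(6641) = 6322 + sqrt(6641)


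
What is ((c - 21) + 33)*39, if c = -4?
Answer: 312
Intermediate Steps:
((c - 21) + 33)*39 = ((-4 - 21) + 33)*39 = (-25 + 33)*39 = 8*39 = 312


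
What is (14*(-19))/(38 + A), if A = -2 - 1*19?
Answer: -266/17 ≈ -15.647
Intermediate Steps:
A = -21 (A = -2 - 19 = -21)
(14*(-19))/(38 + A) = (14*(-19))/(38 - 21) = -266/17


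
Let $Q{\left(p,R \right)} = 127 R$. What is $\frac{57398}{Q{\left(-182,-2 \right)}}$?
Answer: $- \frac{28699}{127} \approx -225.98$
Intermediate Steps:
$\frac{57398}{Q{\left(-182,-2 \right)}} = \frac{57398}{127 \left(-2\right)} = \frac{57398}{-254} = 57398 \left(- \frac{1}{254}\right) = - \frac{28699}{127}$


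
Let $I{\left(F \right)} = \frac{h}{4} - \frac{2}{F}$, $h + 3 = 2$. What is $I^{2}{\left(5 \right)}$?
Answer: $\frac{169}{400} \approx 0.4225$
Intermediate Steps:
$h = -1$ ($h = -3 + 2 = -1$)
$I{\left(F \right)} = - \frac{1}{4} - \frac{2}{F}$
$I^{2}{\left(5 \right)} = \left(\frac{-8 - 5}{4 \cdot 5}\right)^{2} = \left(\frac{1}{4} \cdot \frac{1}{5} \left(-8 - 5\right)\right)^{2} = \left(\frac{1}{4} \cdot \frac{1}{5} \left(-13\right)\right)^{2} = \left(- \frac{13}{20}\right)^{2} = \frac{169}{400}$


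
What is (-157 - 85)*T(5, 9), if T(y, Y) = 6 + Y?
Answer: -3630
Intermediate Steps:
(-157 - 85)*T(5, 9) = (-157 - 85)*(6 + 9) = -242*15 = -3630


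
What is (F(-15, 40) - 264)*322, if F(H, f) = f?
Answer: -72128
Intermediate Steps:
(F(-15, 40) - 264)*322 = (40 - 264)*322 = -224*322 = -72128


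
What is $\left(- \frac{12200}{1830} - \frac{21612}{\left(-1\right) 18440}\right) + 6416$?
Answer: $\frac{88657289}{13830} \approx 6410.5$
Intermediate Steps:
$\left(- \frac{12200}{1830} - \frac{21612}{\left(-1\right) 18440}\right) + 6416 = \left(\left(-12200\right) \frac{1}{1830} - \frac{21612}{-18440}\right) + 6416 = \left(- \frac{20}{3} - - \frac{5403}{4610}\right) + 6416 = \left(- \frac{20}{3} + \frac{5403}{4610}\right) + 6416 = - \frac{75991}{13830} + 6416 = \frac{88657289}{13830}$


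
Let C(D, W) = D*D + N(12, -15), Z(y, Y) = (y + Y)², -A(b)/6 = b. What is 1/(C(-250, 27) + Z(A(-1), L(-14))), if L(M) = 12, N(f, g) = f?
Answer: 1/62836 ≈ 1.5914e-5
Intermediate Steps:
A(b) = -6*b
Z(y, Y) = (Y + y)²
C(D, W) = 12 + D² (C(D, W) = D*D + 12 = D² + 12 = 12 + D²)
1/(C(-250, 27) + Z(A(-1), L(-14))) = 1/((12 + (-250)²) + (12 - 6*(-1))²) = 1/((12 + 62500) + (12 + 6)²) = 1/(62512 + 18²) = 1/(62512 + 324) = 1/62836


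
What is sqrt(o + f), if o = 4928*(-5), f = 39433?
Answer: sqrt(14793) ≈ 121.63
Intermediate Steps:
o = -24640
sqrt(o + f) = sqrt(-24640 + 39433) = sqrt(14793)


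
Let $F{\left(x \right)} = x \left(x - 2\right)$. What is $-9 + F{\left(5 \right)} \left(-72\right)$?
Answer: $-1089$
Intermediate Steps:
$F{\left(x \right)} = x \left(-2 + x\right)$
$-9 + F{\left(5 \right)} \left(-72\right) = -9 + 5 \left(-2 + 5\right) \left(-72\right) = -9 + 5 \cdot 3 \left(-72\right) = -9 + 15 \left(-72\right) = -9 - 1080 = -1089$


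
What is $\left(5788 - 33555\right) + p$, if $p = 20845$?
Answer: $-6922$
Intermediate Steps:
$\left(5788 - 33555\right) + p = \left(5788 - 33555\right) + 20845 = -27767 + 20845 = -6922$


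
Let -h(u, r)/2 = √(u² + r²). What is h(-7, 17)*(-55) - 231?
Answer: -231 + 1430*√2 ≈ 1791.3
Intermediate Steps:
h(u, r) = -2*√(r² + u²) (h(u, r) = -2*√(u² + r²) = -2*√(r² + u²))
h(-7, 17)*(-55) - 231 = -2*√(17² + (-7)²)*(-55) - 231 = -2*√(289 + 49)*(-55) - 231 = -26*√2*(-55) - 231 = 1430*√2 - 231 = -231 + 1430*√2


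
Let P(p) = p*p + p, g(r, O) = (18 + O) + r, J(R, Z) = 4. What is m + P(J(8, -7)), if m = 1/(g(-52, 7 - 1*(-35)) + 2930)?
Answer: 58761/2938 ≈ 20.000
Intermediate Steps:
g(r, O) = 18 + O + r
m = 1/2938 (m = 1/((18 + (7 - 1*(-35)) - 52) + 2930) = 1/((18 + (7 + 35) - 52) + 2930) = 1/((18 + 42 - 52) + 2930) = 1/(8 + 2930) = 1/2938 ≈ 0.00034037)
P(p) = p + p² (P(p) = p² + p = p + p²)
m + P(J(8, -7)) = 1/2938 + 4*(1 + 4) = 1/2938 + 4*5 = 1/2938 + 20 = 58761/2938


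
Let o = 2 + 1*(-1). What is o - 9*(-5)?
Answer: 46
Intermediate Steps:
o = 1 (o = 2 - 1 = 1)
o - 9*(-5) = 1 - 9*(-5) = 1 + 45 = 46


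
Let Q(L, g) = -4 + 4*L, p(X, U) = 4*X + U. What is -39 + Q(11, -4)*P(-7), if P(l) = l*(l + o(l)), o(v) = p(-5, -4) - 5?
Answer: 10041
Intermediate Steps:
p(X, U) = U + 4*X
o(v) = -29 (o(v) = (-4 + 4*(-5)) - 5 = (-4 - 20) - 5 = -24 - 5 = -29)
P(l) = l*(-29 + l) (P(l) = l*(l - 29) = l*(-29 + l))
-39 + Q(11, -4)*P(-7) = -39 + (-4 + 4*11)*(-7*(-29 - 7)) = -39 + (-4 + 44)*(-7*(-36)) = -39 + 40*252 = -39 + 10080 = 10041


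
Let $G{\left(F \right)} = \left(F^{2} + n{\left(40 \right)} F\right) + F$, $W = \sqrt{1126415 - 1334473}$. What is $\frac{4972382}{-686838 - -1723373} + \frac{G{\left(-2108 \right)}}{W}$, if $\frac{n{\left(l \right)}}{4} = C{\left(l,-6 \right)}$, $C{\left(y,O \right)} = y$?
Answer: $\frac{4972382}{1036535} - \frac{2052138 i \sqrt{208058}}{104029} \approx 4.7971 - 8998.0 i$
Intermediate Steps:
$n{\left(l \right)} = 4 l$
$W = i \sqrt{208058}$ ($W = \sqrt{-208058} = i \sqrt{208058} \approx 456.13 i$)
$G{\left(F \right)} = F^{2} + 161 F$ ($G{\left(F \right)} = \left(F^{2} + 4 \cdot 40 F\right) + F = \left(F^{2} + 160 F\right) + F = F^{2} + 161 F$)
$\frac{4972382}{-686838 - -1723373} + \frac{G{\left(-2108 \right)}}{W} = \frac{4972382}{-686838 - -1723373} + \frac{\left(-2108\right) \left(161 - 2108\right)}{i \sqrt{208058}} = \frac{4972382}{-686838 + 1723373} + \left(-2108\right) \left(-1947\right) \left(- \frac{i \sqrt{208058}}{208058}\right) = \frac{4972382}{1036535} + 4104276 \left(- \frac{i \sqrt{208058}}{208058}\right) = 4972382 \cdot \frac{1}{1036535} - \frac{2052138 i \sqrt{208058}}{104029} = \frac{4972382}{1036535} - \frac{2052138 i \sqrt{208058}}{104029}$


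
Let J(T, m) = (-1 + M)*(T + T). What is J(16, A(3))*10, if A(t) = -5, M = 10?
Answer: 2880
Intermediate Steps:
J(T, m) = 18*T (J(T, m) = (-1 + 10)*(T + T) = 9*(2*T) = 18*T)
J(16, A(3))*10 = (18*16)*10 = 288*10 = 2880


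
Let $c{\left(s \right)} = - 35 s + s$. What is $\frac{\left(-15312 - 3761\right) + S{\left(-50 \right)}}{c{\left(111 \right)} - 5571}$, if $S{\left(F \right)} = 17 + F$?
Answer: $\frac{19106}{9345} \approx 2.0445$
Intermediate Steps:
$c{\left(s \right)} = - 34 s$
$\frac{\left(-15312 - 3761\right) + S{\left(-50 \right)}}{c{\left(111 \right)} - 5571} = \frac{\left(-15312 - 3761\right) + \left(17 - 50\right)}{\left(-34\right) 111 - 5571} = \frac{\left(-15312 - 3761\right) - 33}{-3774 - 5571} = \frac{-19073 - 33}{-9345} = \left(-19106\right) \left(- \frac{1}{9345}\right) = \frac{19106}{9345}$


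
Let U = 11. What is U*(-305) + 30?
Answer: -3325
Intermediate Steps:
U*(-305) + 30 = 11*(-305) + 30 = -3355 + 30 = -3325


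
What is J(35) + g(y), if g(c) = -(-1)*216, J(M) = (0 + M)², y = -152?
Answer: 1441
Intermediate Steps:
J(M) = M²
g(c) = 216 (g(c) = -1*(-216) = 216)
J(35) + g(y) = 35² + 216 = 1225 + 216 = 1441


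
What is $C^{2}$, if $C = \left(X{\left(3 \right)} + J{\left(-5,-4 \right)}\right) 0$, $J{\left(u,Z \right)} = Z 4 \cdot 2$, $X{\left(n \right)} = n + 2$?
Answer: $0$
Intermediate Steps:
$X{\left(n \right)} = 2 + n$
$J{\left(u,Z \right)} = 8 Z$ ($J{\left(u,Z \right)} = 4 Z 2 = 8 Z$)
$C = 0$ ($C = \left(\left(2 + 3\right) + 8 \left(-4\right)\right) 0 = \left(5 - 32\right) 0 = \left(-27\right) 0 = 0$)
$C^{2} = 0^{2} = 0$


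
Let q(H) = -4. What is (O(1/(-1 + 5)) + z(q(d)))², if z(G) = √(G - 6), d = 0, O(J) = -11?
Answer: (11 - I*√10)² ≈ 111.0 - 69.57*I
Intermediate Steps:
z(G) = √(-6 + G)
(O(1/(-1 + 5)) + z(q(d)))² = (-11 + √(-6 - 4))² = (-11 + √(-10))² = (-11 + I*√10)²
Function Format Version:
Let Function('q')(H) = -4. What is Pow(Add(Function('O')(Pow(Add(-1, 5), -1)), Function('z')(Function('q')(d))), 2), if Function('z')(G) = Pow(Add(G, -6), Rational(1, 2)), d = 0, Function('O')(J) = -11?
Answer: Pow(Add(11, Mul(-1, I, Pow(10, Rational(1, 2)))), 2) ≈ Add(111.00, Mul(-69.570, I))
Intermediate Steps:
Function('z')(G) = Pow(Add(-6, G), Rational(1, 2))
Pow(Add(Function('O')(Pow(Add(-1, 5), -1)), Function('z')(Function('q')(d))), 2) = Pow(Add(-11, Pow(Add(-6, -4), Rational(1, 2))), 2) = Pow(Add(-11, Pow(-10, Rational(1, 2))), 2) = Pow(Add(-11, Mul(I, Pow(10, Rational(1, 2)))), 2)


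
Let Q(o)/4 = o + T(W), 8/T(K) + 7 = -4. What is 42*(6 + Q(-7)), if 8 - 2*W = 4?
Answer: -11508/11 ≈ -1046.2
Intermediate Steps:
W = 2 (W = 4 - ½*4 = 4 - 2 = 2)
T(K) = -8/11 (T(K) = 8/(-7 - 4) = 8/(-11) = 8*(-1/11) = -8/11)
Q(o) = -32/11 + 4*o (Q(o) = 4*(o - 8/11) = 4*(-8/11 + o) = -32/11 + 4*o)
42*(6 + Q(-7)) = 42*(6 + (-32/11 + 4*(-7))) = 42*(6 + (-32/11 - 28)) = 42*(6 - 340/11) = 42*(-274/11) = -11508/11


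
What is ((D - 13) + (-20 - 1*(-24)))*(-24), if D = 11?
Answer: -48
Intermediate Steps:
((D - 13) + (-20 - 1*(-24)))*(-24) = ((11 - 13) + (-20 - 1*(-24)))*(-24) = (-2 + (-20 + 24))*(-24) = (-2 + 4)*(-24) = 2*(-24) = -48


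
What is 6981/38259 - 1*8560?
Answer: -8397181/981 ≈ -8559.8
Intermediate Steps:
6981/38259 - 1*8560 = 6981*(1/38259) - 8560 = 179/981 - 8560 = -8397181/981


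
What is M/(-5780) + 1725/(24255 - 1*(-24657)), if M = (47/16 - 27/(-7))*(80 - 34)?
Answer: -6203307/329829920 ≈ -0.018808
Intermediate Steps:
M = 17503/56 (M = (47*(1/16) - 27*(-⅐))*46 = (47/16 + 27/7)*46 = (761/112)*46 = 17503/56 ≈ 312.55)
M/(-5780) + 1725/(24255 - 1*(-24657)) = (17503/56)/(-5780) + 1725/(24255 - 1*(-24657)) = (17503/56)*(-1/5780) + 1725/(24255 + 24657) = -17503/323680 + 1725/48912 = -17503/323680 + 1725*(1/48912) = -17503/323680 + 575/16304 = -6203307/329829920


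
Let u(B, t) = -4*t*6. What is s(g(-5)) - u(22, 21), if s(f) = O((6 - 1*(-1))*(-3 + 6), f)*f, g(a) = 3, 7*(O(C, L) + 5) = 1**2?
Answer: 3426/7 ≈ 489.43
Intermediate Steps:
O(C, L) = -34/7 (O(C, L) = -5 + (1/7)*1**2 = -5 + (1/7)*1 = -5 + 1/7 = -34/7)
u(B, t) = -24*t
s(f) = -34*f/7
s(g(-5)) - u(22, 21) = -34/7*3 - (-24)*21 = -102/7 - 1*(-504) = -102/7 + 504 = 3426/7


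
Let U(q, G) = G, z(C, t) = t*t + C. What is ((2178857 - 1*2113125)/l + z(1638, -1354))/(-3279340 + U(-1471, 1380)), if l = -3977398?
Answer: -182458557599/325943788702 ≈ -0.55978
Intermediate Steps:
z(C, t) = C + t² (z(C, t) = t² + C = C + t²)
((2178857 - 1*2113125)/l + z(1638, -1354))/(-3279340 + U(-1471, 1380)) = ((2178857 - 1*2113125)/(-3977398) + (1638 + (-1354)²))/(-3279340 + 1380) = ((2178857 - 2113125)*(-1/3977398) + (1638 + 1833316))/(-3277960) = (65732*(-1/3977398) + 1834954)*(-1/3277960) = (-32866/1988699 + 1834954)*(-1/3277960) = (3649171151980/1988699)*(-1/3277960) = -182458557599/325943788702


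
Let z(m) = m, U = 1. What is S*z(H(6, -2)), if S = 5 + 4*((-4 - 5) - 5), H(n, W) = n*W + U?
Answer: 561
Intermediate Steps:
H(n, W) = 1 + W*n (H(n, W) = n*W + 1 = W*n + 1 = 1 + W*n)
S = -51 (S = 5 + 4*(-9 - 5) = 5 + 4*(-14) = 5 - 56 = -51)
S*z(H(6, -2)) = -51*(1 - 2*6) = -51*(1 - 12) = -51*(-11) = 561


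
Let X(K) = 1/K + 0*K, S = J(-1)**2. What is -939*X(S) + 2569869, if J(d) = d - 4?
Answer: 64245786/25 ≈ 2.5698e+6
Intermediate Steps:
J(d) = -4 + d
S = 25 (S = (-4 - 1)**2 = (-5)**2 = 25)
X(K) = 1/K (X(K) = 1/K + 0 = 1/K)
-939*X(S) + 2569869 = -939/25 + 2569869 = 64245786/25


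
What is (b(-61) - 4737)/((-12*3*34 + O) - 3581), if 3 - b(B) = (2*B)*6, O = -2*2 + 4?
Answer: 4002/4805 ≈ 0.83288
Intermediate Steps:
O = 0 (O = -4 + 4 = 0)
b(B) = 3 - 12*B (b(B) = 3 - 2*B*6 = 3 - 12*B)
(b(-61) - 4737)/((-12*3*34 + O) - 3581) = ((3 - 12*(-61)) - 4737)/((-12*3*34 + 0) - 3581) = ((3 + 732) - 4737)/((-36*34 + 0) - 3581) = (735 - 4737)/((-1224 + 0) - 3581) = -4002/(-1224 - 3581) = -4002/(-4805) = -4002*(-1/4805) = 4002/4805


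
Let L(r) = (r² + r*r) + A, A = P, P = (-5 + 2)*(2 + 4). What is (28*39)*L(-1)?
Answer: -17472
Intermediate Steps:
P = -18 (P = -3*6 = -18)
A = -18
L(r) = -18 + 2*r² (L(r) = (r² + r*r) - 18 = (r² + r²) - 18 = 2*r² - 18 = -18 + 2*r²)
(28*39)*L(-1) = (28*39)*(-18 + 2*(-1)²) = 1092*(-18 + 2*1) = 1092*(-18 + 2) = 1092*(-16) = -17472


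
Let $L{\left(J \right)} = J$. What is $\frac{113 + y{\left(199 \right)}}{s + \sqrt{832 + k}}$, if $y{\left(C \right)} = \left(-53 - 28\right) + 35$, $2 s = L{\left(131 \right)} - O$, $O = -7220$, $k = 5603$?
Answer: $\frac{985034}{54011461} - \frac{804 \sqrt{715}}{54011461} \approx 0.017839$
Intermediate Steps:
$s = \frac{7351}{2}$ ($s = \frac{131 - -7220}{2} = \frac{131 + 7220}{2} = \frac{1}{2} \cdot 7351 = \frac{7351}{2} \approx 3675.5$)
$y{\left(C \right)} = -46$ ($y{\left(C \right)} = -81 + 35 = -46$)
$\frac{113 + y{\left(199 \right)}}{s + \sqrt{832 + k}} = \frac{113 - 46}{\frac{7351}{2} + \sqrt{832 + 5603}} = \frac{67}{\frac{7351}{2} + \sqrt{6435}} = \frac{67}{\frac{7351}{2} + 3 \sqrt{715}}$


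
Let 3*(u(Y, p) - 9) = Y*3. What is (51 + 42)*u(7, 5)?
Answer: 1488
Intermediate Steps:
u(Y, p) = 9 + Y (u(Y, p) = 9 + (Y*3)/3 = 9 + (3*Y)/3 = 9 + Y)
(51 + 42)*u(7, 5) = (51 + 42)*(9 + 7) = 93*16 = 1488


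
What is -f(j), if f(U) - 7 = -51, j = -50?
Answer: 44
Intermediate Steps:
f(U) = -44 (f(U) = 7 - 51 = -44)
-f(j) = -1*(-44) = 44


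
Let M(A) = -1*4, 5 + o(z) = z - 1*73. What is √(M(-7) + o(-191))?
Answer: I*√273 ≈ 16.523*I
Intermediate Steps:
o(z) = -78 + z (o(z) = -5 + (z - 1*73) = -5 + (z - 73) = -5 + (-73 + z) = -78 + z)
M(A) = -4
√(M(-7) + o(-191)) = √(-4 + (-78 - 191)) = √(-4 - 269) = √(-273) = I*√273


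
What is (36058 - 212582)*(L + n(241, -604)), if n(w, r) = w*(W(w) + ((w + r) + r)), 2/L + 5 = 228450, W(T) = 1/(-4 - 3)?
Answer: 9399247557208752/228445 ≈ 4.1144e+10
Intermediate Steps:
W(T) = -1/7 (W(T) = 1/(-7) = -1/7)
L = 2/228445 (L = 2/(-5 + 228450) = 2/228445 ≈ 8.7548e-6)
n(w, r) = w*(-1/7 + w + 2*r) (n(w, r) = w*(-1/7 + ((w + r) + r)) = w*(-1/7 + ((r + w) + r)) = w*(-1/7 + (w + 2*r)) = w*(-1/7 + w + 2*r))
(36058 - 212582)*(L + n(241, -604)) = (36058 - 212582)*(2/228445 + (1/7)*241*(-1 + 7*241 + 14*(-604))) = -176524*(2/228445 + (1/7)*241*(-1 + 1687 - 8456)) = -176524*(2/228445 + (1/7)*241*(-6770)) = -176524*(2/228445 - 1631570/7) = -176524*(-53246286948/228445) = 9399247557208752/228445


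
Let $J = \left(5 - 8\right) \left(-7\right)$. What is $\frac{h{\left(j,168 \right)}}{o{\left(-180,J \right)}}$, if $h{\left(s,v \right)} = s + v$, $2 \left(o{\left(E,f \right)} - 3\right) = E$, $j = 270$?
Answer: $- \frac{146}{29} \approx -5.0345$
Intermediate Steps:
$J = 21$ ($J = \left(-3\right) \left(-7\right) = 21$)
$o{\left(E,f \right)} = 3 + \frac{E}{2}$
$\frac{h{\left(j,168 \right)}}{o{\left(-180,J \right)}} = \frac{270 + 168}{3 + \frac{1}{2} \left(-180\right)} = \frac{438}{3 - 90} = \frac{438}{-87} = 438 \left(- \frac{1}{87}\right) = - \frac{146}{29}$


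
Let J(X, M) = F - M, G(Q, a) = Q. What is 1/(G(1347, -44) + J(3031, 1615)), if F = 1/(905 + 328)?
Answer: -1233/330443 ≈ -0.0037314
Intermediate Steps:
F = 1/1233 ≈ 0.00081103
J(X, M) = 1/1233 - M
1/(G(1347, -44) + J(3031, 1615)) = 1/(1347 + (1/1233 - 1*1615)) = 1/(1347 + (1/1233 - 1615)) = 1/(1347 - 1991294/1233) = 1/(-330443/1233) = -1233/330443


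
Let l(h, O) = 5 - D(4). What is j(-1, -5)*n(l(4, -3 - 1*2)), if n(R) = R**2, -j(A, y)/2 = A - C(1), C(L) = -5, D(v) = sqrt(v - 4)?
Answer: -200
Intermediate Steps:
D(v) = sqrt(-4 + v)
l(h, O) = 5 (l(h, O) = 5 - sqrt(-4 + 4) = 5 - sqrt(0) = 5 - 1*0 = 5 + 0 = 5)
j(A, y) = -10 - 2*A (j(A, y) = -2*(A - 1*(-5)) = -2*(A + 5) = -2*(5 + A) = -10 - 2*A)
j(-1, -5)*n(l(4, -3 - 1*2)) = (-10 - 2*(-1))*5**2 = (-10 + 2)*25 = -8*25 = -200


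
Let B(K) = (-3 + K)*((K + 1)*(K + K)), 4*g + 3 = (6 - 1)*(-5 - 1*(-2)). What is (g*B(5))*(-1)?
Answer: 540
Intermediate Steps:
g = -9/2 (g = -¾ + ((6 - 1)*(-5 - 1*(-2)))/4 = -¾ + (5*(-5 + 2))/4 = -¾ + (5*(-3))/4 = -¾ + (¼)*(-15) = -¾ - 15/4 = -9/2 ≈ -4.5000)
B(K) = 2*K*(1 + K)*(-3 + K) (B(K) = (-3 + K)*((1 + K)*(2*K)) = (-3 + K)*(2*K*(1 + K)) = 2*K*(1 + K)*(-3 + K))
(g*B(5))*(-1) = -9*5*(-3 + 5² - 2*5)*(-1) = -9*5*(-3 + 25 - 10)*(-1) = -9*5*12*(-1) = -9/2*120*(-1) = -540*(-1) = 540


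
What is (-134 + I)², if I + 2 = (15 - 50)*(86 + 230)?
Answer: 125350416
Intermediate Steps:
I = -11062 (I = -2 + (15 - 50)*(86 + 230) = -2 - 35*316 = -2 - 11060 = -11062)
(-134 + I)² = (-134 - 11062)² = (-11196)² = 125350416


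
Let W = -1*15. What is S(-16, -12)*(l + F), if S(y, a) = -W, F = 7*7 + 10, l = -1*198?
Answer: -2085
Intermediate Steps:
l = -198
W = -15
F = 59 (F = 49 + 10 = 59)
S(y, a) = 15 (S(y, a) = -1*(-15) = 15)
S(-16, -12)*(l + F) = 15*(-198 + 59) = 15*(-139) = -2085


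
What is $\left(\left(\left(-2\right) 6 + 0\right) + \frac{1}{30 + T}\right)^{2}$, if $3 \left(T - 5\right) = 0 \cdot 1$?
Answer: $\frac{175561}{1225} \approx 143.32$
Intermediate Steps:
$T = 5$ ($T = 5 + \frac{0 \cdot 1}{3} = 5 + \frac{1}{3} \cdot 0 = 5 + 0 = 5$)
$\left(\left(\left(-2\right) 6 + 0\right) + \frac{1}{30 + T}\right)^{2} = \left(\left(\left(-2\right) 6 + 0\right) + \frac{1}{30 + 5}\right)^{2} = \left(\left(-12 + 0\right) + \frac{1}{35}\right)^{2} = \left(-12 + \frac{1}{35}\right)^{2} = \left(- \frac{419}{35}\right)^{2} = \frac{175561}{1225}$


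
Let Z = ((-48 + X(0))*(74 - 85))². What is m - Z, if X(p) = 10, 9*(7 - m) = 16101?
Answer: -176506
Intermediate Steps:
m = -1782 (m = 7 - ⅑*16101 = 7 - 1789 = -1782)
Z = 174724 (Z = ((-48 + 10)*(74 - 85))² = (-38*(-11))² = 418² = 174724)
m - Z = -1782 - 1*174724 = -1782 - 174724 = -176506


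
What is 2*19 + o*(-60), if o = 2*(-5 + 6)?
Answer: -82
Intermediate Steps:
o = 2 (o = 2*1 = 2)
2*19 + o*(-60) = 2*19 + 2*(-60) = 38 - 120 = -82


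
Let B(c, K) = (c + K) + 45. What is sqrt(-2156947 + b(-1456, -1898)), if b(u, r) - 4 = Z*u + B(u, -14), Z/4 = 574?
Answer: 4*I*sqrt(343834) ≈ 2345.5*I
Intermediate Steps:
Z = 2296 (Z = 4*574 = 2296)
B(c, K) = 45 + K + c (B(c, K) = (K + c) + 45 = 45 + K + c)
b(u, r) = 35 + 2297*u (b(u, r) = 4 + (2296*u + (45 - 14 + u)) = 4 + (2296*u + (31 + u)) = 4 + (31 + 2297*u) = 35 + 2297*u)
sqrt(-2156947 + b(-1456, -1898)) = sqrt(-2156947 + (35 + 2297*(-1456))) = sqrt(-2156947 + (35 - 3344432)) = sqrt(-2156947 - 3344397) = sqrt(-5501344) = 4*I*sqrt(343834)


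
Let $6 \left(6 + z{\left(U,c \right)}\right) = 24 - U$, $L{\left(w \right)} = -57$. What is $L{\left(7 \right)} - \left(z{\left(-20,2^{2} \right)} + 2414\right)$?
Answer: $- \frac{7417}{3} \approx -2472.3$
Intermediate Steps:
$z{\left(U,c \right)} = -2 - \frac{U}{6}$ ($z{\left(U,c \right)} = -6 + \frac{24 - U}{6} = -6 - \left(-4 + \frac{U}{6}\right) = -2 - \frac{U}{6}$)
$L{\left(7 \right)} - \left(z{\left(-20,2^{2} \right)} + 2414\right) = -57 - \left(\left(-2 - - \frac{10}{3}\right) + 2414\right) = -57 - \left(\left(-2 + \frac{10}{3}\right) + 2414\right) = -57 - \left(\frac{4}{3} + 2414\right) = -57 - \frac{7246}{3} = - \frac{7417}{3}$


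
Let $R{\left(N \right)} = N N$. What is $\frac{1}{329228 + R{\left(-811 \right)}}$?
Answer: $\frac{1}{986949} \approx 1.0132 \cdot 10^{-6}$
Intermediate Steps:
$R{\left(N \right)} = N^{2}$
$\frac{1}{329228 + R{\left(-811 \right)}} = \frac{1}{329228 + \left(-811\right)^{2}} = \frac{1}{329228 + 657721} = \frac{1}{986949}$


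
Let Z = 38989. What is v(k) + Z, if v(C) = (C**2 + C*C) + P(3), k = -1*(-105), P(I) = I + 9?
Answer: 61051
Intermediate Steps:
P(I) = 9 + I
k = 105
v(C) = 12 + 2*C**2 (v(C) = (C**2 + C*C) + (9 + 3) = (C**2 + C**2) + 12 = 2*C**2 + 12 = 12 + 2*C**2)
v(k) + Z = (12 + 2*105**2) + 38989 = (12 + 2*11025) + 38989 = (12 + 22050) + 38989 = 22062 + 38989 = 61051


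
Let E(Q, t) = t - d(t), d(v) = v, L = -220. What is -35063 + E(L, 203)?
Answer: -35063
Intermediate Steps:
E(Q, t) = 0 (E(Q, t) = t - t = 0)
-35063 + E(L, 203) = -35063 + 0 = -35063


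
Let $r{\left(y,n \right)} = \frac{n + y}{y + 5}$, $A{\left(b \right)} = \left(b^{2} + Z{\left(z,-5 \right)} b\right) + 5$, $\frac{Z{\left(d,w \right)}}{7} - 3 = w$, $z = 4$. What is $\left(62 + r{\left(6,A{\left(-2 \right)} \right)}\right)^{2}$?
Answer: $\frac{525625}{121} \approx 4344.0$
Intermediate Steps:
$Z{\left(d,w \right)} = 21 + 7 w$
$A{\left(b \right)} = 5 + b^{2} - 14 b$ ($A{\left(b \right)} = \left(b^{2} + \left(21 + 7 \left(-5\right)\right) b\right) + 5 = \left(b^{2} + \left(21 - 35\right) b\right) + 5 = \left(b^{2} - 14 b\right) + 5 = 5 + b^{2} - 14 b$)
$r{\left(y,n \right)} = \frac{n + y}{5 + y}$
$\left(62 + r{\left(6,A{\left(-2 \right)} \right)}\right)^{2} = \left(62 + \frac{\left(5 + \left(-2\right)^{2} - -28\right) + 6}{5 + 6}\right)^{2} = \left(62 + \frac{\left(5 + 4 + 28\right) + 6}{11}\right)^{2} = \left(62 + \frac{37 + 6}{11}\right)^{2} = \left(62 + \frac{1}{11} \cdot 43\right)^{2} = \left(62 + \frac{43}{11}\right)^{2} = \left(\frac{725}{11}\right)^{2} = \frac{525625}{121}$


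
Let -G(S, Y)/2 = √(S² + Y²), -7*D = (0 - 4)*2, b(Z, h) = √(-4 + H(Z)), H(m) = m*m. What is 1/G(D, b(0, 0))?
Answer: 7*I*√33/132 ≈ 0.30464*I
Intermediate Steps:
H(m) = m²
b(Z, h) = √(-4 + Z²)
D = 8/7 (D = -(0 - 4)*2/7 = -(-4)*2/7 = -⅐*(-8) = 8/7 ≈ 1.1429)
G(S, Y) = -2*√(S² + Y²)
1/G(D, b(0, 0)) = 1/(-2*√((8/7)² + (√(-4 + 0²))²)) = 1/(-2*√(64/49 + (√(-4 + 0))²)) = 1/(-2*√(64/49 + (√(-4))²)) = 1/(-2*√(64/49 + (2*I)²)) = 1/(-2*√(64/49 - 4)) = 1/(-4*I*√33/7) = 7*I*√33/132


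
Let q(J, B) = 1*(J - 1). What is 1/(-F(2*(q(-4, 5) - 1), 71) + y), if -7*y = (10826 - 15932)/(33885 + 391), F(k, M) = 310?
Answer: -119966/37186907 ≈ -0.0032260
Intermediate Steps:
q(J, B) = -1 + J (q(J, B) = 1*(-1 + J) = -1 + J)
y = 2553/119966 (y = -(10826 - 15932)/(7*(33885 + 391)) = -(-5106)/(7*34276) = -⅐*(-2553/17138) = 2553/119966 ≈ 0.021281)
1/(-F(2*(q(-4, 5) - 1), 71) + y) = 1/(-1*310 + 2553/119966) = 1/(-310 + 2553/119966) = 1/(-37186907/119966) = -119966/37186907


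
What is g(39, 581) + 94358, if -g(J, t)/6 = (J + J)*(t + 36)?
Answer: -194398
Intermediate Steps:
g(J, t) = -12*J*(36 + t) (g(J, t) = -6*(J + J)*(t + 36) = -6*2*J*(36 + t) = -12*J*(36 + t))
g(39, 581) + 94358 = -12*39*(36 + 581) + 94358 = -12*39*617 + 94358 = -288756 + 94358 = -194398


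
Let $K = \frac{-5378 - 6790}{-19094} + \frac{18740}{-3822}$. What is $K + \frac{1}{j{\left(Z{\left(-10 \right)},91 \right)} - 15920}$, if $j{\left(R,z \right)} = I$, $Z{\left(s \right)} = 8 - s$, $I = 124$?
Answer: $- \frac{1229403011653}{288187231332} \approx -4.266$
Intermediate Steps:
$j{\left(R,z \right)} = 124$
$K = - \frac{77828866}{18244317}$ ($K = \left(-5378 - 6790\right) \left(- \frac{1}{19094}\right) + 18740 \left(- \frac{1}{3822}\right) = \left(-12168\right) \left(- \frac{1}{19094}\right) - \frac{9370}{1911} = \frac{6084}{9547} - \frac{9370}{1911} = - \frac{77828866}{18244317} \approx -4.2659$)
$K + \frac{1}{j{\left(Z{\left(-10 \right)},91 \right)} - 15920} = - \frac{77828866}{18244317} + \frac{1}{124 - 15920} = - \frac{77828866}{18244317} + \frac{1}{-15796} = - \frac{77828866}{18244317} - \frac{1}{15796} = - \frac{1229403011653}{288187231332}$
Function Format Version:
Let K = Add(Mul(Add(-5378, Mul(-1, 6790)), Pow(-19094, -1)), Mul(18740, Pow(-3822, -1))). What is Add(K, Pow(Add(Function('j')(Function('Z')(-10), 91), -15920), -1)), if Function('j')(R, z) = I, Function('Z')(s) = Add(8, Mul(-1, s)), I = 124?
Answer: Rational(-1229403011653, 288187231332) ≈ -4.2660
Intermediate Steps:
Function('j')(R, z) = 124
K = Rational(-77828866, 18244317) (K = Add(Mul(Add(-5378, -6790), Rational(-1, 19094)), Mul(18740, Rational(-1, 3822))) = Add(Mul(-12168, Rational(-1, 19094)), Rational(-9370, 1911)) = Add(Rational(6084, 9547), Rational(-9370, 1911)) = Rational(-77828866, 18244317) ≈ -4.2659)
Add(K, Pow(Add(Function('j')(Function('Z')(-10), 91), -15920), -1)) = Add(Rational(-77828866, 18244317), Pow(Add(124, -15920), -1)) = Add(Rational(-77828866, 18244317), Pow(-15796, -1)) = Add(Rational(-77828866, 18244317), Rational(-1, 15796)) = Rational(-1229403011653, 288187231332)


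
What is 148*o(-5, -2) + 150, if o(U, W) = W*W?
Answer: 742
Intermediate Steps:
o(U, W) = W²
148*o(-5, -2) + 150 = 148*(-2)² + 150 = 148*4 + 150 = 592 + 150 = 742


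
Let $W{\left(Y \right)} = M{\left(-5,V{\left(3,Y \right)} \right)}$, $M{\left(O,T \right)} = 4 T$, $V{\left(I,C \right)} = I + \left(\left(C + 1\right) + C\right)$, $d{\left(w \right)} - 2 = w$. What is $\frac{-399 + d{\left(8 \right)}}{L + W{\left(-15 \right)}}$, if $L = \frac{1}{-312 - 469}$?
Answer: $\frac{303809}{81225} \approx 3.7403$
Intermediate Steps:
$d{\left(w \right)} = 2 + w$
$L = - \frac{1}{781}$ ($L = \frac{1}{-781} = - \frac{1}{781} \approx -0.0012804$)
$V{\left(I,C \right)} = 1 + I + 2 C$ ($V{\left(I,C \right)} = I + \left(\left(1 + C\right) + C\right) = I + \left(1 + 2 C\right) = 1 + I + 2 C$)
$W{\left(Y \right)} = 16 + 8 Y$ ($W{\left(Y \right)} = 4 \left(1 + 3 + 2 Y\right) = 4 \left(4 + 2 Y\right) = 16 + 8 Y$)
$\frac{-399 + d{\left(8 \right)}}{L + W{\left(-15 \right)}} = \frac{-399 + \left(2 + 8\right)}{- \frac{1}{781} + \left(16 + 8 \left(-15\right)\right)} = \frac{-399 + 10}{- \frac{1}{781} + \left(16 - 120\right)} = - \frac{389}{- \frac{1}{781} - 104} = - \frac{389}{- \frac{81225}{781}} = \left(-389\right) \left(- \frac{781}{81225}\right) = \frac{303809}{81225}$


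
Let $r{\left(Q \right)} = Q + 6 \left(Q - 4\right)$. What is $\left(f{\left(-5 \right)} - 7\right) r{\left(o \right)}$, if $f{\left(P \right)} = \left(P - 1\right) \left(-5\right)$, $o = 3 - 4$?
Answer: $-713$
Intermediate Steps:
$o = -1$
$f{\left(P \right)} = 5 - 5 P$ ($f{\left(P \right)} = \left(-1 + P\right) \left(-5\right) = 5 - 5 P$)
$r{\left(Q \right)} = -24 + 7 Q$ ($r{\left(Q \right)} = Q + 6 \left(-4 + Q\right) = Q + \left(-24 + 6 Q\right) = -24 + 7 Q$)
$\left(f{\left(-5 \right)} - 7\right) r{\left(o \right)} = \left(\left(5 - -25\right) - 7\right) \left(-24 + 7 \left(-1\right)\right) = \left(\left(5 + 25\right) - 7\right) \left(-24 - 7\right) = \left(30 - 7\right) \left(-31\right) = 23 \left(-31\right) = -713$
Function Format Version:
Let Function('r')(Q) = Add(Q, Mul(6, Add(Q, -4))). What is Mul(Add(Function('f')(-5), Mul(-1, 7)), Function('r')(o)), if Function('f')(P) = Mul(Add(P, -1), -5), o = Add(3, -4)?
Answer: -713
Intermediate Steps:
o = -1
Function('f')(P) = Add(5, Mul(-5, P)) (Function('f')(P) = Mul(Add(-1, P), -5) = Add(5, Mul(-5, P)))
Function('r')(Q) = Add(-24, Mul(7, Q)) (Function('r')(Q) = Add(Q, Mul(6, Add(-4, Q))) = Add(Q, Add(-24, Mul(6, Q))) = Add(-24, Mul(7, Q)))
Mul(Add(Function('f')(-5), Mul(-1, 7)), Function('r')(o)) = Mul(Add(Add(5, Mul(-5, -5)), Mul(-1, 7)), Add(-24, Mul(7, -1))) = Mul(Add(Add(5, 25), -7), Add(-24, -7)) = Mul(Add(30, -7), -31) = Mul(23, -31) = -713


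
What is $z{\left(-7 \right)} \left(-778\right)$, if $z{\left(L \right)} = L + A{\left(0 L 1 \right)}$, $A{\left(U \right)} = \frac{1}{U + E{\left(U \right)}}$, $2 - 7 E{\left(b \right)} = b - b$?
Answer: $2723$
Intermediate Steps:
$E{\left(b \right)} = \frac{2}{7}$ ($E{\left(b \right)} = \frac{2}{7} - \frac{b - b}{7} = \frac{2}{7} - 0 = \frac{2}{7} + 0 = \frac{2}{7}$)
$A{\left(U \right)} = \frac{1}{\frac{2}{7} + U}$ ($A{\left(U \right)} = \frac{1}{U + \frac{2}{7}} = \frac{1}{\frac{2}{7} + U}$)
$z{\left(L \right)} = \frac{7}{2} + L$ ($z{\left(L \right)} = L + \frac{7}{2 + 7 \cdot 0 L 1} = L + \frac{7}{2 + 7 \cdot 0 \cdot 1} = L + \frac{7}{2 + 7 \cdot 0} = L + \frac{7}{2 + 0} = L + \frac{7}{2} = \frac{7}{2} + L$)
$z{\left(-7 \right)} \left(-778\right) = \left(\frac{7}{2} - 7\right) \left(-778\right) = \left(- \frac{7}{2}\right) \left(-778\right) = 2723$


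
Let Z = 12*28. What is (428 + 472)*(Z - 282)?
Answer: 48600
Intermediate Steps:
Z = 336
(428 + 472)*(Z - 282) = (428 + 472)*(336 - 282) = 900*54 = 48600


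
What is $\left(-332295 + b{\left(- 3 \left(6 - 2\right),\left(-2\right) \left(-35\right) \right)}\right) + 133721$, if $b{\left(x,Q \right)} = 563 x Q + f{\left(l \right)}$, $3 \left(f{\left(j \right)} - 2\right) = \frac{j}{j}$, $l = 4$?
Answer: $- \frac{2014475}{3} \approx -6.7149 \cdot 10^{5}$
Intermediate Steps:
$f{\left(j \right)} = \frac{7}{3}$ ($f{\left(j \right)} = 2 + \frac{j \frac{1}{j}}{3} = 2 + \frac{1}{3} \cdot 1 = 2 + \frac{1}{3} = \frac{7}{3}$)
$b{\left(x,Q \right)} = \frac{7}{3} + 563 Q x$ ($b{\left(x,Q \right)} = 563 x Q + \frac{7}{3} = 563 Q x + \frac{7}{3} = \frac{7}{3} + 563 Q x$)
$\left(-332295 + b{\left(- 3 \left(6 - 2\right),\left(-2\right) \left(-35\right) \right)}\right) + 133721 = \left(-332295 + \left(\frac{7}{3} + 563 \left(\left(-2\right) \left(-35\right)\right) \left(- 3 \left(6 - 2\right)\right)\right)\right) + 133721 = \left(-332295 + \left(\frac{7}{3} + 563 \cdot 70 \left(\left(-3\right) 4\right)\right)\right) + 133721 = \left(-332295 + \left(\frac{7}{3} + 563 \cdot 70 \left(-12\right)\right)\right) + 133721 = \left(-332295 + \left(\frac{7}{3} - 472920\right)\right) + 133721 = \left(-332295 - \frac{1418753}{3}\right) + 133721 = - \frac{2415638}{3} + 133721 = - \frac{2014475}{3}$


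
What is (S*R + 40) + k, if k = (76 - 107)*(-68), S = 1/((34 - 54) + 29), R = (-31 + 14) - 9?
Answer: 19306/9 ≈ 2145.1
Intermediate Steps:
R = -26 (R = -17 - 9 = -26)
S = ⅑ (S = 1/(-20 + 29) = 1/9 = ⅑ ≈ 0.11111)
k = 2108 (k = -31*(-68) = 2108)
(S*R + 40) + k = ((⅑)*(-26) + 40) + 2108 = (-26/9 + 40) + 2108 = 334/9 + 2108 = 19306/9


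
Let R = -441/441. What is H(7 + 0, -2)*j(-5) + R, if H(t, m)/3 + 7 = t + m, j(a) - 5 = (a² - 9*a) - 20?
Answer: -331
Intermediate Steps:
R = -1 (R = -441*1/441 = -1)
j(a) = -15 + a² - 9*a (j(a) = 5 + ((a² - 9*a) - 20) = 5 + (-20 + a² - 9*a) = -15 + a² - 9*a)
H(t, m) = -21 + 3*m + 3*t (H(t, m) = -21 + 3*(t + m) = -21 + 3*(m + t) = -21 + (3*m + 3*t) = -21 + 3*m + 3*t)
H(7 + 0, -2)*j(-5) + R = (-21 + 3*(-2) + 3*(7 + 0))*(-15 + (-5)² - 9*(-5)) - 1 = (-21 - 6 + 3*7)*(-15 + 25 + 45) - 1 = (-21 - 6 + 21)*55 - 1 = -6*55 - 1 = -330 - 1 = -331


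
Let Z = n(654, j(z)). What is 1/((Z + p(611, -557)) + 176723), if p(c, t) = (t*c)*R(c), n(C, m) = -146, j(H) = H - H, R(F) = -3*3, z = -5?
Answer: 1/3239520 ≈ 3.0869e-7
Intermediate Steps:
R(F) = -9
j(H) = 0
Z = -146
p(c, t) = -9*c*t (p(c, t) = (t*c)*(-9) = (c*t)*(-9) = -9*c*t)
1/((Z + p(611, -557)) + 176723) = 1/((-146 - 9*611*(-557)) + 176723) = 1/((-146 + 3062943) + 176723) = 1/(3062797 + 176723) = 1/3239520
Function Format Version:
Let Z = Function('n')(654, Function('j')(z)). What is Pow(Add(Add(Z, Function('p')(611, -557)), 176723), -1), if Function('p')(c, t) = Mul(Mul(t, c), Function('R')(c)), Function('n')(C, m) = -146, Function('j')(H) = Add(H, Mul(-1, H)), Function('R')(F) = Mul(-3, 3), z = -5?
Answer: Rational(1, 3239520) ≈ 3.0869e-7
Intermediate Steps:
Function('R')(F) = -9
Function('j')(H) = 0
Z = -146
Function('p')(c, t) = Mul(-9, c, t) (Function('p')(c, t) = Mul(Mul(t, c), -9) = Mul(Mul(c, t), -9) = Mul(-9, c, t))
Pow(Add(Add(Z, Function('p')(611, -557)), 176723), -1) = Pow(Add(Add(-146, Mul(-9, 611, -557)), 176723), -1) = Pow(Add(Add(-146, 3062943), 176723), -1) = Pow(Add(3062797, 176723), -1) = Pow(3239520, -1) = Rational(1, 3239520)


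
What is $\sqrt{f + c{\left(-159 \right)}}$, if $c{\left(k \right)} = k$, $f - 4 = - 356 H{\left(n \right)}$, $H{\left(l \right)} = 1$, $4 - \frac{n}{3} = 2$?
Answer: $i \sqrt{511} \approx 22.605 i$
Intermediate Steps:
$n = 6$ ($n = 12 - 6 = 6$)
$f = -352$ ($f = 4 - 356 = -352$)
$\sqrt{f + c{\left(-159 \right)}} = \sqrt{-352 - 159} = \sqrt{-511} = i \sqrt{511}$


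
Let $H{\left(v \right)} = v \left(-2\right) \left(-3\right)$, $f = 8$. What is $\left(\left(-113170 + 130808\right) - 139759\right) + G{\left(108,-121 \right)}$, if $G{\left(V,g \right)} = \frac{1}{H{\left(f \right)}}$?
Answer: $- \frac{5861807}{48} \approx -1.2212 \cdot 10^{5}$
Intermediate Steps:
$H{\left(v \right)} = 6 v$ ($H{\left(v \right)} = - 2 v \left(-3\right) = 6 v$)
$G{\left(V,g \right)} = \frac{1}{48}$ ($G{\left(V,g \right)} = \frac{1}{6 \cdot 8} = \frac{1}{48}$)
$\left(\left(-113170 + 130808\right) - 139759\right) + G{\left(108,-121 \right)} = \left(\left(-113170 + 130808\right) - 139759\right) + \frac{1}{48} = \left(17638 - 139759\right) + \frac{1}{48} = -122121 + \frac{1}{48} = - \frac{5861807}{48}$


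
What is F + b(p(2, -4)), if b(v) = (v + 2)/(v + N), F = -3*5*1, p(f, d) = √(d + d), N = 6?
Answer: 2*(-7*√2 + 22*I)/(√2 - 3*I) ≈ -14.545 + 0.25713*I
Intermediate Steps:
p(f, d) = √2*√d (p(f, d) = √(2*d) = √2*√d)
F = -15 (F = -15*1 = -15)
b(v) = (2 + v)/(6 + v) (b(v) = (v + 2)/(v + 6) = (2 + v)/(6 + v))
F + b(p(2, -4)) = -15 + (2 + √2*√(-4))/(6 + √2*√(-4)) = -15 + (2 + √2*(2*I))/(6 + √2*(2*I)) = -15 + (2 + 2*I*√2)/(6 + 2*I*√2)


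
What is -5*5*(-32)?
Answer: 800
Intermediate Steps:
-5*5*(-32) = -25*(-32) = 800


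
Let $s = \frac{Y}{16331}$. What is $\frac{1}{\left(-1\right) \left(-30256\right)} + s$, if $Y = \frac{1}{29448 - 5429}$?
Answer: $\frac{392284545}{11868045767984} \approx 3.3054 \cdot 10^{-5}$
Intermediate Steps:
$Y = \frac{1}{24019} \approx 4.1634 \cdot 10^{-5}$
$s = \frac{1}{392254289}$ ($s = \frac{1}{24019 \cdot 16331} = \frac{1}{24019} \cdot \frac{1}{16331} = \frac{1}{392254289} \approx 2.5494 \cdot 10^{-9}$)
$\frac{1}{\left(-1\right) \left(-30256\right)} + s = \frac{1}{\left(-1\right) \left(-30256\right)} + \frac{1}{392254289} = \frac{1}{30256} + \frac{1}{392254289} = \frac{392284545}{11868045767984}$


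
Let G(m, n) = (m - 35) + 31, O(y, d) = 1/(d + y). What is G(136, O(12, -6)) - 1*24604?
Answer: -24472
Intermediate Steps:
G(m, n) = -4 + m (G(m, n) = (-35 + m) + 31 = -4 + m)
G(136, O(12, -6)) - 1*24604 = (-4 + 136) - 1*24604 = 132 - 24604 = -24472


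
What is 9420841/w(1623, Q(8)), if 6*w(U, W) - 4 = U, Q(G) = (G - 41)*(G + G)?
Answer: 56525046/1627 ≈ 34742.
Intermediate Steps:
Q(G) = 2*G*(-41 + G) (Q(G) = (-41 + G)*(2*G) = 2*G*(-41 + G))
w(U, W) = ⅔ + U/6
9420841/w(1623, Q(8)) = 9420841/(⅔ + (⅙)*1623) = 9420841/(⅔ + 541/2) = 9420841/(1627/6) = 9420841*(6/1627) = 56525046/1627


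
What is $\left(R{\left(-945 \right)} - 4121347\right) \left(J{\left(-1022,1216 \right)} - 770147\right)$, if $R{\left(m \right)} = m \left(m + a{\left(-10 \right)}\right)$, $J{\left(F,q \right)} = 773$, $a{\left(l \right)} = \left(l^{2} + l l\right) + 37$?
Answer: $2656099858338$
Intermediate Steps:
$a{\left(l \right)} = 37 + 2 l^{2}$ ($a{\left(l \right)} = \left(l^{2} + l^{2}\right) + 37 = 2 l^{2} + 37 = 37 + 2 l^{2}$)
$R{\left(m \right)} = m \left(237 + m\right)$ ($R{\left(m \right)} = m \left(m + \left(37 + 2 \left(-10\right)^{2}\right)\right) = m \left(m + \left(37 + 2 \cdot 100\right)\right) = m \left(m + \left(37 + 200\right)\right) = m \left(m + 237\right) = m \left(237 + m\right)$)
$\left(R{\left(-945 \right)} - 4121347\right) \left(J{\left(-1022,1216 \right)} - 770147\right) = \left(- 945 \left(237 - 945\right) - 4121347\right) \left(773 - 770147\right) = \left(\left(-945\right) \left(-708\right) - 4121347\right) \left(-769374\right) = \left(669060 - 4121347\right) \left(-769374\right) = \left(-3452287\right) \left(-769374\right) = 2656099858338$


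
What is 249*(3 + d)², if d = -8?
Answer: 6225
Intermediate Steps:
249*(3 + d)² = 249*(3 - 8)² = 249*(-5)² = 249*25 = 6225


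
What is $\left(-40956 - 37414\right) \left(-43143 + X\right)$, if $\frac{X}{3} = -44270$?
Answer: $13789436610$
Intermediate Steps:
$X = -132810$ ($X = 3 \left(-44270\right) = -132810$)
$\left(-40956 - 37414\right) \left(-43143 + X\right) = \left(-40956 - 37414\right) \left(-43143 - 132810\right) = \left(-78370\right) \left(-175953\right) = 13789436610$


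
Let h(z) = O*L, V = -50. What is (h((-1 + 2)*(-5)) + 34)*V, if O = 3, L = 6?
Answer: -2600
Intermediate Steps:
h(z) = 18 (h(z) = 3*6 = 18)
(h((-1 + 2)*(-5)) + 34)*V = (18 + 34)*(-50) = 52*(-50) = -2600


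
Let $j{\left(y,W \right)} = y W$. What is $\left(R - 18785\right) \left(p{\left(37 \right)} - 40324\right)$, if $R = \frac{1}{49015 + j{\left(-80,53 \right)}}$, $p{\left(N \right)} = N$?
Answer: $\frac{11295110064446}{14925} \approx 7.5679 \cdot 10^{8}$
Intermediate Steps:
$j{\left(y,W \right)} = W y$
$R = \frac{1}{44775}$ ($R = \frac{1}{49015 + 53 \left(-80\right)} = \frac{1}{49015 - 4240} = \frac{1}{44775} \approx 2.2334 \cdot 10^{-5}$)
$\left(R - 18785\right) \left(p{\left(37 \right)} - 40324\right) = \left(\frac{1}{44775} - 18785\right) \left(37 - 40324\right) = \left(- \frac{841098374}{44775}\right) \left(-40287\right) = \frac{11295110064446}{14925}$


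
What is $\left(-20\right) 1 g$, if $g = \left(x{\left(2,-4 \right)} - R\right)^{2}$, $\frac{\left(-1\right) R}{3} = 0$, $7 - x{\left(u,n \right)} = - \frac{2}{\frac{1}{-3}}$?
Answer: $-20$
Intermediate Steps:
$x{\left(u,n \right)} = 1$ ($x{\left(u,n \right)} = 7 - - \frac{2}{\frac{1}{-3}} = 7 - - \frac{2}{- \frac{1}{3}} = 7 - \left(-2\right) \left(-3\right) = 7 - 6 = 1$)
$R = 0$ ($R = \left(-3\right) 0 = 0$)
$g = 1$ ($g = \left(1 - 0\right)^{2} = \left(1 + 0\right)^{2} = 1^{2} = 1$)
$\left(-20\right) 1 g = \left(-20\right) 1 \cdot 1 = \left(-20\right) 1 = -20$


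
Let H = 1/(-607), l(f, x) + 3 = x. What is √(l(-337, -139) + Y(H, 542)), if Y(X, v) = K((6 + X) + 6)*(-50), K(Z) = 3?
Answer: 2*I*√73 ≈ 17.088*I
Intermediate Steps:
l(f, x) = -3 + x
H = -1/607 ≈ -0.0016474
Y(X, v) = -150 (Y(X, v) = 3*(-50) = -150)
√(l(-337, -139) + Y(H, 542)) = √((-3 - 139) - 150) = √(-142 - 150) = √(-292) = 2*I*√73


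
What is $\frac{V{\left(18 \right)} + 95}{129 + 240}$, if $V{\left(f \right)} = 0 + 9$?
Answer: $\frac{104}{369} \approx 0.28184$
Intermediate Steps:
$V{\left(f \right)} = 9$
$\frac{V{\left(18 \right)} + 95}{129 + 240} = \frac{9 + 95}{129 + 240} = \frac{104}{369}$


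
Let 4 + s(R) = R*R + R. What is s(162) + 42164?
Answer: 68566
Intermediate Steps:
s(R) = -4 + R + R² (s(R) = -4 + (R*R + R) = -4 + (R² + R) = -4 + (R + R²) = -4 + R + R²)
s(162) + 42164 = (-4 + 162 + 162²) + 42164 = (-4 + 162 + 26244) + 42164 = 26402 + 42164 = 68566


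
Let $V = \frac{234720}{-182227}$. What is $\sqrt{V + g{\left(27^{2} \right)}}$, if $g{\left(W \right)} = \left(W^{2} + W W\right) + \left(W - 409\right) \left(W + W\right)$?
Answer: $\frac{3 \sqrt{5643071953319042}}{182227} \approx 1236.7$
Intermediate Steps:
$g{\left(W \right)} = 2 W^{2} + 2 W \left(-409 + W\right)$ ($g{\left(W \right)} = \left(W^{2} + W^{2}\right) + \left(-409 + W\right) 2 W = 2 W^{2} + 2 W \left(-409 + W\right)$)
$V = - \frac{234720}{182227}$ ($V = 234720 \left(- \frac{1}{182227}\right) = - \frac{234720}{182227} \approx -1.2881$)
$\sqrt{V + g{\left(27^{2} \right)}} = \sqrt{- \frac{234720}{182227} + 2 \cdot 27^{2} \left(-409 + 2 \cdot 27^{2}\right)} = \sqrt{- \frac{234720}{182227} + 2 \cdot 729 \left(-409 + 2 \cdot 729\right)} = \sqrt{- \frac{234720}{182227} + 2 \cdot 729 \left(-409 + 1458\right)} = \sqrt{- \frac{234720}{182227} + 2 \cdot 729 \cdot 1049} = \sqrt{- \frac{234720}{182227} + 1529442} = \sqrt{\frac{278705392614}{182227}} = \frac{3 \sqrt{5643071953319042}}{182227}$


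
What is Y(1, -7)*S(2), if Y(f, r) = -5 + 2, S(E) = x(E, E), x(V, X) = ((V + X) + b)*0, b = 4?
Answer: 0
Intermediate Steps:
x(V, X) = 0 (x(V, X) = ((V + X) + 4)*0 = (4 + V + X)*0 = 0)
S(E) = 0
Y(f, r) = -3
Y(1, -7)*S(2) = -3*0 = 0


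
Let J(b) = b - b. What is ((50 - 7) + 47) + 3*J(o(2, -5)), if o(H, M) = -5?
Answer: 90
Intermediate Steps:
J(b) = 0
((50 - 7) + 47) + 3*J(o(2, -5)) = ((50 - 7) + 47) + 3*0 = (43 + 47) + 0 = 90 + 0 = 90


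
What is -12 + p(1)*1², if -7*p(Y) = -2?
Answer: -82/7 ≈ -11.714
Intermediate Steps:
p(Y) = 2/7 (p(Y) = -⅐*(-2) = 2/7)
-12 + p(1)*1² = -12 + (2/7)*1² = -12 + (2/7)*1 = -12 + 2/7 = -82/7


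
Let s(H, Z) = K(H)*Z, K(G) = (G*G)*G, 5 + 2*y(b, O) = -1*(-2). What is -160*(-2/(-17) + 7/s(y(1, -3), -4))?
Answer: -46720/459 ≈ -101.79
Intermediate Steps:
y(b, O) = -3/2 (y(b, O) = -5/2 + (-1*(-2))/2 = -5/2 + (½)*2 = -5/2 + 1 = -3/2)
K(G) = G³ (K(G) = G²*G = G³)
s(H, Z) = Z*H³ (s(H, Z) = H³*Z = Z*H³)
-160*(-2/(-17) + 7/s(y(1, -3), -4)) = -160*(-2/(-17) + 7/((-4*(-3/2)³))) = -160*(-2*(-1/17) + 7/((-4*(-27/8)))) = -160*(2/17 + 7/(27/2)) = -160*(2/17 + 7*(2/27)) = -160*(2/17 + 14/27) = -160*292/459 = -46720/459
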